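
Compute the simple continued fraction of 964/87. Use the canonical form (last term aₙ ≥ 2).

964 = 11·87 + 7
87 = 12·7 + 3
7 = 2·3 + 1
3 = 3·1 + 0  (stop)
So 964/87 = [11; 12, 2, 3].

[11; 12, 2, 3]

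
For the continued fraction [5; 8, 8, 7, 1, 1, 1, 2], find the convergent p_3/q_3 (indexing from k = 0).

Using pₖ = aₖpₖ₋₁ + pₖ₋₂, qₖ = aₖqₖ₋₁ + qₖ₋₂ (with p₋₁=1, p₋₂=0, q₋₁=0, q₋₂=1):
  k=0: a=5, p=5, q=1
  k=1: a=8, p=41, q=8
  k=2: a=8, p=333, q=65
  k=3: a=7, p=2372, q=463

2372/463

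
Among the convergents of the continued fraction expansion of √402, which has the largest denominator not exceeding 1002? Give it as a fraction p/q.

16060/801

√402 = [20; 20, 40, …] (period length 2).
Convergents:
  p_0/q_0 = 20/1
  p_1/q_1 = 401/20
  p_2/q_2 = 16060/801
  p_3/q_3 = 321601/16040
q_2 = 801 ≤ 1002 < 16040 = q_3, so the answer is 16060/801.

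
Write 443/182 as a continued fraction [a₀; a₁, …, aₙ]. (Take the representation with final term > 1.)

[2; 2, 3, 3, 2, 3]

443 = 2×182 + 79
182 = 2×79 + 24
79 = 3×24 + 7
24 = 3×7 + 3
7 = 2×3 + 1
3 = 3×1 + 0  (stop)
So 443/182 = [2; 2, 3, 3, 2, 3].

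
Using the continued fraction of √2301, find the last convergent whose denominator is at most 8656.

147312/3071

√2301 = [47; 1, 30, 1, 94, …] (period length 4).
Convergents:
  p_0/q_0 = 47/1
  p_1/q_1 = 48/1
  p_2/q_2 = 1487/31
  p_3/q_3 = 1535/32
  p_4/q_4 = 145777/3039
  p_5/q_5 = 147312/3071
  p_6/q_6 = 4565137/95169
q_5 = 3071 ≤ 8656 < 95169 = q_6, so the answer is 147312/3071.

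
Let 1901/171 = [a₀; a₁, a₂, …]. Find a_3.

1

1901 = 11·171 + 20   →  a_0 = 11
171 = 8·20 + 11   →  a_1 = 8
20 = 1·11 + 9   →  a_2 = 1
11 = 1·9 + 2   →  a_3 = 1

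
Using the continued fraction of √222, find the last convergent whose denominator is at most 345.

√222 = [14; 1, 8, 1, 28, …] (period length 4).
Convergents:
  p_0/q_0 = 14/1
  p_1/q_1 = 15/1
  p_2/q_2 = 134/9
  p_3/q_3 = 149/10
  p_4/q_4 = 4306/289
  p_5/q_5 = 4455/299
  p_6/q_6 = 39946/2681
q_5 = 299 ≤ 345 < 2681 = q_6, so the answer is 4455/299.

4455/299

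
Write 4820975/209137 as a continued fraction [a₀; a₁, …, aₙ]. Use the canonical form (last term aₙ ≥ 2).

[23; 19, 3, 9, 7, 3, 17]

4820975 = 23·209137 + 10824
209137 = 19·10824 + 3481
10824 = 3·3481 + 381
3481 = 9·381 + 52
381 = 7·52 + 17
52 = 3·17 + 1
17 = 17·1 + 0  (stop)
So 4820975/209137 = [23; 19, 3, 9, 7, 3, 17].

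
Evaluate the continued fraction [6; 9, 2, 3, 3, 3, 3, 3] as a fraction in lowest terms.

47755/7821

Using pₖ = aₖpₖ₋₁ + pₖ₋₂ and qₖ = aₖqₖ₋₁ + qₖ₋₂:
  k=0: a=6, p=6, q=1
  k=1: a=9, p=55, q=9
  k=2: a=2, p=116, q=19
  k=3: a=3, p=403, q=66
  k=4: a=3, p=1325, q=217
  k=5: a=3, p=4378, q=717
  k=6: a=3, p=14459, q=2368
  k=7: a=3, p=47755, q=7821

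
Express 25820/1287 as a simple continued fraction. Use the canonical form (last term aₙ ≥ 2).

[20; 16, 11, 2, 3]

25820 = 20*1287 + 80
1287 = 16*80 + 7
80 = 11*7 + 3
7 = 2*3 + 1
3 = 3*1 + 0  (stop)
So 25820/1287 = [20; 16, 11, 2, 3].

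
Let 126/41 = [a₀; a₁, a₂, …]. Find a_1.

13

126 = 3·41 + 3   →  a_0 = 3
41 = 13·3 + 2   →  a_1 = 13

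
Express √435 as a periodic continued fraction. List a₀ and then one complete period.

a₀ = ⌊√435⌋ = 20.
With m₀=0, d₀=1 and mₖ₊₁ = dₖaₖ − mₖ, dₖ₊₁ = (n − mₖ₊₁²)/dₖ, aₖ₊₁ = ⌊(a₀+mₖ₊₁)/dₖ₊₁⌋:
  k=1: m=20, d=35, a=1
  k=2: m=15, d=6, a=5
  k=3: m=15, d=35, a=1
  k=4: m=20, d=1, a=40
d=1 and a=2a₀=40 at k=4, so the next step gives (m, d) = (20, 35) again — its k=1 value — and the period has length 4.

[20; 1, 5, 1, 40]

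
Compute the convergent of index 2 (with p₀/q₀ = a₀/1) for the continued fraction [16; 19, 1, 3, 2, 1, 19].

321/20

Using pₖ = aₖpₖ₋₁ + pₖ₋₂, qₖ = aₖqₖ₋₁ + qₖ₋₂ (with p₋₁=1, p₋₂=0, q₋₁=0, q₋₂=1):
  k=0: a=16, p=16, q=1
  k=1: a=19, p=305, q=19
  k=2: a=1, p=321, q=20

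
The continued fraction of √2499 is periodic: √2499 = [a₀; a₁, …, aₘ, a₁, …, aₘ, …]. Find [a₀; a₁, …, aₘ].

a₀ = ⌊√2499⌋ = 49.

[49; 1, 98]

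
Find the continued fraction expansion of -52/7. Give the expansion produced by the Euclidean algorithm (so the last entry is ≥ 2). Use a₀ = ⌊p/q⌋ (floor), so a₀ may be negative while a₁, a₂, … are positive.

-52 = -8×7 + 4
7 = 1×4 + 3
4 = 1×3 + 1
3 = 3×1 + 0  (stop)
So -52/7 = [-8; 1, 1, 3].

[-8; 1, 1, 3]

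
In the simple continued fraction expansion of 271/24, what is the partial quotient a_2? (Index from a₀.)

271 = 11·24 + 7   →  a_0 = 11
24 = 3·7 + 3   →  a_1 = 3
7 = 2·3 + 1   →  a_2 = 2

2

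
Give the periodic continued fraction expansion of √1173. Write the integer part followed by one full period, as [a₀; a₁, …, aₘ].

[34; 4, 68]

a₀ = ⌊√1173⌋ = 34.
With m₀=0, d₀=1 and mₖ₊₁ = dₖaₖ − mₖ, dₖ₊₁ = (n − mₖ₊₁²)/dₖ, aₖ₊₁ = ⌊(a₀+mₖ₊₁)/dₖ₊₁⌋:
  k=1: m=34, d=17, a=4
  k=2: m=34, d=1, a=68
d=1 and a=2a₀=68 at k=2, so the next step gives (m, d) = (34, 17) again — its k=1 value — and the period has length 2.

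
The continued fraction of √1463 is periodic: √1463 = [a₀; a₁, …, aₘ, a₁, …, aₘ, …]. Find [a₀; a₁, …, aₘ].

[38; 4, 76]

a₀ = ⌊√1463⌋ = 38.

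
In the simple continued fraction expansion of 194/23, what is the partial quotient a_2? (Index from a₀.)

3

194 = 8·23 + 10   →  a_0 = 8
23 = 2·10 + 3   →  a_1 = 2
10 = 3·3 + 1   →  a_2 = 3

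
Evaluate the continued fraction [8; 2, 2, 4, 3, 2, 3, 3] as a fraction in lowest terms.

15581/1853

Fold from the inside: start with 3/1.
  3 + 1/3 = 10/3
  2 + 3/10 = 23/10
  3 + 10/23 = 79/23
  4 + 23/79 = 339/79
  2 + 79/339 = 757/339
  2 + 339/757 = 1853/757
  8 + 757/1853 = 15581/1853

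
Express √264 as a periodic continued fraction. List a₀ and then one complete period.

[16; 4, 32]

a₀ = ⌊√264⌋ = 16.
With m₀=0, d₀=1 and mₖ₊₁ = dₖaₖ − mₖ, dₖ₊₁ = (n − mₖ₊₁²)/dₖ, aₖ₊₁ = ⌊(a₀+mₖ₊₁)/dₖ₊₁⌋:
  k=1: m=16, d=8, a=4
  k=2: m=16, d=1, a=32
d=1 and a=2a₀=32 at k=2, so the next step gives (m, d) = (16, 8) again — its k=1 value — and the period has length 2.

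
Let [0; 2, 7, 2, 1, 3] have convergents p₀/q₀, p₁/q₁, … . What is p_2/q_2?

7/15

Using pₖ = aₖpₖ₋₁ + pₖ₋₂, qₖ = aₖqₖ₋₁ + qₖ₋₂ (with p₋₁=1, p₋₂=0, q₋₁=0, q₋₂=1):
  k=0: a=0, p=0, q=1
  k=1: a=2, p=1, q=2
  k=2: a=7, p=7, q=15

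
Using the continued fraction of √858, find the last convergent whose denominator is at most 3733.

√858 = [29; 3, 2, 3, 58, …] (period length 4).
Convergents:
  p_0/q_0 = 29/1
  p_1/q_1 = 88/3
  p_2/q_2 = 205/7
  p_3/q_3 = 703/24
  p_4/q_4 = 40979/1399
  p_5/q_5 = 123640/4221
q_4 = 1399 ≤ 3733 < 4221 = q_5, so the answer is 40979/1399.

40979/1399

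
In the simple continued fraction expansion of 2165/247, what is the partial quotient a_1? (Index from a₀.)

1

2165 = 8·247 + 189   →  a_0 = 8
247 = 1·189 + 58   →  a_1 = 1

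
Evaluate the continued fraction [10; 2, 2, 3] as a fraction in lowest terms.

Fold from the inside: start with 3/1.
  2 + 1/3 = 7/3
  2 + 3/7 = 17/7
  10 + 7/17 = 177/17

177/17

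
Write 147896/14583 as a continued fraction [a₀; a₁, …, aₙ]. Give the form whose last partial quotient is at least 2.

[10; 7, 17, 13, 2, 4]

147896 = 10×14583 + 2066
14583 = 7×2066 + 121
2066 = 17×121 + 9
121 = 13×9 + 4
9 = 2×4 + 1
4 = 4×1 + 0  (stop)
So 147896/14583 = [10; 7, 17, 13, 2, 4].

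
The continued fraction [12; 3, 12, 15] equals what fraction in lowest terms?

Using pₖ = aₖpₖ₋₁ + pₖ₋₂ and qₖ = aₖqₖ₋₁ + qₖ₋₂:
  k=0: a=12, p=12, q=1
  k=1: a=3, p=37, q=3
  k=2: a=12, p=456, q=37
  k=3: a=15, p=6877, q=558

6877/558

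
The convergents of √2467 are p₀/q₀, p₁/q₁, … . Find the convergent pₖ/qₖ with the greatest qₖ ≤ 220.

√2467 = [49; 1, 2, 49, 2, 1, 98, …] (period length 6).
Convergents:
  p_0/q_0 = 49/1
  p_1/q_1 = 50/1
  p_2/q_2 = 149/3
  p_3/q_3 = 7351/148
  p_4/q_4 = 14851/299
q_3 = 148 ≤ 220 < 299 = q_4, so the answer is 7351/148.

7351/148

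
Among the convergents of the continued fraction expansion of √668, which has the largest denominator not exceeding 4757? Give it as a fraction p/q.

56447/2184

√668 = [25; 1, 5, 2, 12, 2, 5, 1, 50, …] (period length 8).
Convergents:
  p_0/q_0 = 25/1
  p_1/q_1 = 26/1
  p_2/q_2 = 155/6
  p_3/q_3 = 336/13
  p_4/q_4 = 4187/162
  p_5/q_5 = 8710/337
  p_6/q_6 = 47737/1847
  p_7/q_7 = 56447/2184
  p_8/q_8 = 2870087/111047
q_7 = 2184 ≤ 4757 < 111047 = q_8, so the answer is 56447/2184.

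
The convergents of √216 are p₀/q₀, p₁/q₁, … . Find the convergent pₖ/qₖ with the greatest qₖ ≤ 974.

13918/947

√216 = [14; 1, 2, 3, 2, 1, 28, …] (period length 6).
Convergents:
  p_0/q_0 = 14/1
  p_1/q_1 = 15/1
  p_2/q_2 = 44/3
  p_3/q_3 = 147/10
  p_4/q_4 = 338/23
  p_5/q_5 = 485/33
  p_6/q_6 = 13918/947
  p_7/q_7 = 14403/980
q_6 = 947 ≤ 974 < 980 = q_7, so the answer is 13918/947.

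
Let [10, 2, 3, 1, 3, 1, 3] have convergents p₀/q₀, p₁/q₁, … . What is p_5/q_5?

Using pₖ = aₖpₖ₋₁ + pₖ₋₂, qₖ = aₖqₖ₋₁ + qₖ₋₂ (with p₋₁=1, p₋₂=0, q₋₁=0, q₋₂=1):
  k=0: a=10, p=10, q=1
  k=1: a=2, p=21, q=2
  k=2: a=3, p=73, q=7
  k=3: a=1, p=94, q=9
  k=4: a=3, p=355, q=34
  k=5: a=1, p=449, q=43

449/43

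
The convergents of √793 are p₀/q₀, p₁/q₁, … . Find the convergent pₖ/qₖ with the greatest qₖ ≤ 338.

4393/156

√793 = [28; 6, 4, 6, 56, …] (period length 4).
Convergents:
  p_0/q_0 = 28/1
  p_1/q_1 = 169/6
  p_2/q_2 = 704/25
  p_3/q_3 = 4393/156
  p_4/q_4 = 246712/8761
q_3 = 156 ≤ 338 < 8761 = q_4, so the answer is 4393/156.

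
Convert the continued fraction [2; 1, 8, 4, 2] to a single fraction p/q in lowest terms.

240/83

Fold from the inside: start with 2/1.
  4 + 1/2 = 9/2
  8 + 2/9 = 74/9
  1 + 9/74 = 83/74
  2 + 74/83 = 240/83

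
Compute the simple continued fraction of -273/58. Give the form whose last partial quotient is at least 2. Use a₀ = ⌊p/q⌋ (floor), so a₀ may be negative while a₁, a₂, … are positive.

-273 = -5×58 + 17
58 = 3×17 + 7
17 = 2×7 + 3
7 = 2×3 + 1
3 = 3×1 + 0  (stop)
So -273/58 = [-5; 3, 2, 2, 3].

[-5; 3, 2, 2, 3]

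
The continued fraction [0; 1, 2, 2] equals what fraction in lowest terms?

Using pₖ = aₖpₖ₋₁ + pₖ₋₂ and qₖ = aₖqₖ₋₁ + qₖ₋₂:
  k=0: a=0, p=0, q=1
  k=1: a=1, p=1, q=1
  k=2: a=2, p=2, q=3
  k=3: a=2, p=5, q=7

5/7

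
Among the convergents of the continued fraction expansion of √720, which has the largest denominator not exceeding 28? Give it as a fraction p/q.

√720 = [26; 1, 4, 1, 52, …] (period length 4).
Convergents:
  p_0/q_0 = 26/1
  p_1/q_1 = 27/1
  p_2/q_2 = 134/5
  p_3/q_3 = 161/6
  p_4/q_4 = 8506/317
q_3 = 6 ≤ 28 < 317 = q_4, so the answer is 161/6.

161/6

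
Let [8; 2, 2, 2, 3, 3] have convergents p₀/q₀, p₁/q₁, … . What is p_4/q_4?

Using pₖ = aₖpₖ₋₁ + pₖ₋₂, qₖ = aₖqₖ₋₁ + qₖ₋₂ (with p₋₁=1, p₋₂=0, q₋₁=0, q₋₂=1):
  k=0: a=8, p=8, q=1
  k=1: a=2, p=17, q=2
  k=2: a=2, p=42, q=5
  k=3: a=2, p=101, q=12
  k=4: a=3, p=345, q=41

345/41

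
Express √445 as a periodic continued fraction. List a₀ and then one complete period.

a₀ = ⌊√445⌋ = 21.

[21; 10, 1, 1, 10, 42]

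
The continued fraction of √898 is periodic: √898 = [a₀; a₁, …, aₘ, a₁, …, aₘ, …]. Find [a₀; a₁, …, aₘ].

a₀ = ⌊√898⌋ = 29.
With m₀=0, d₀=1 and mₖ₊₁ = dₖaₖ − mₖ, dₖ₊₁ = (n − mₖ₊₁²)/dₖ, aₖ₊₁ = ⌊(a₀+mₖ₊₁)/dₖ₊₁⌋:
  k=1: m=29, d=57, a=1
  k=2: m=28, d=2, a=28
  k=3: m=28, d=57, a=1
  k=4: m=29, d=1, a=58
d=1 and a=2a₀=58 at k=4, so the next step gives (m, d) = (29, 57) again — its k=1 value — and the period has length 4.

[29; 1, 28, 1, 58]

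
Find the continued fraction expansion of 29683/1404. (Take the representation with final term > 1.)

[21; 7, 18, 11]

29683 = 21·1404 + 199
1404 = 7·199 + 11
199 = 18·11 + 1
11 = 11·1 + 0  (stop)
So 29683/1404 = [21; 7, 18, 11].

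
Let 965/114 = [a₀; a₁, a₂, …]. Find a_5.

965 = 8·114 + 53   →  a_0 = 8
114 = 2·53 + 8   →  a_1 = 2
53 = 6·8 + 5   →  a_2 = 6
8 = 1·5 + 3   →  a_3 = 1
5 = 1·3 + 2   →  a_4 = 1
3 = 1·2 + 1   →  a_5 = 1

1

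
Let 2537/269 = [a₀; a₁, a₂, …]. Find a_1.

2537 = 9·269 + 116   →  a_0 = 9
269 = 2·116 + 37   →  a_1 = 2

2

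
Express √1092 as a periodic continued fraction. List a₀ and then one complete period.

[33; 22, 66]

a₀ = ⌊√1092⌋ = 33.
With m₀=0, d₀=1 and mₖ₊₁ = dₖaₖ − mₖ, dₖ₊₁ = (n − mₖ₊₁²)/dₖ, aₖ₊₁ = ⌊(a₀+mₖ₊₁)/dₖ₊₁⌋:
  k=1: m=33, d=3, a=22
  k=2: m=33, d=1, a=66
d=1 and a=2a₀=66 at k=2, so the next step gives (m, d) = (33, 3) again — its k=1 value — and the period has length 2.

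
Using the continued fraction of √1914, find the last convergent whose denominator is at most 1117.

45893/1049

√1914 = [43; 1, 2, 1, 86, …] (period length 4).
Convergents:
  p_0/q_0 = 43/1
  p_1/q_1 = 44/1
  p_2/q_2 = 131/3
  p_3/q_3 = 175/4
  p_4/q_4 = 15181/347
  p_5/q_5 = 15356/351
  p_6/q_6 = 45893/1049
  p_7/q_7 = 61249/1400
q_6 = 1049 ≤ 1117 < 1400 = q_7, so the answer is 45893/1049.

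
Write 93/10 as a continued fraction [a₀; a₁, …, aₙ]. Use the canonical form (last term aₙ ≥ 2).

[9; 3, 3]

93 = 9×10 + 3
10 = 3×3 + 1
3 = 3×1 + 0  (stop)
So 93/10 = [9; 3, 3].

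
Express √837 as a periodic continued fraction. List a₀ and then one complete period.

a₀ = ⌊√837⌋ = 28.
With m₀=0, d₀=1 and mₖ₊₁ = dₖaₖ − mₖ, dₖ₊₁ = (n − mₖ₊₁²)/dₖ, aₖ₊₁ = ⌊(a₀+mₖ₊₁)/dₖ₊₁⌋:
  k=1: m=28, d=53, a=1
  k=2: m=25, d=4, a=13
  k=3: m=27, d=27, a=2
  k=4: m=27, d=4, a=13
  k=5: m=25, d=53, a=1
  k=6: m=28, d=1, a=56
d=1 and a=2a₀=56 at k=6, so the next step gives (m, d) = (28, 53) again — its k=1 value — and the period has length 6.

[28; 1, 13, 2, 13, 1, 56]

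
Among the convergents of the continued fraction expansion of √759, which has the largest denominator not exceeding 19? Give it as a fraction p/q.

√759 = [27; 1, 1, 4, 1, 1, 54, …] (period length 6).
Convergents:
  p_0/q_0 = 27/1
  p_1/q_1 = 28/1
  p_2/q_2 = 55/2
  p_3/q_3 = 248/9
  p_4/q_4 = 303/11
  p_5/q_5 = 551/20
q_4 = 11 ≤ 19 < 20 = q_5, so the answer is 303/11.

303/11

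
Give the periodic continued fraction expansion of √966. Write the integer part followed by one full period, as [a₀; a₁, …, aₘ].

[31; 12, 2, 2, 2, 12, 62]

a₀ = ⌊√966⌋ = 31.
With m₀=0, d₀=1 and mₖ₊₁ = dₖaₖ − mₖ, dₖ₊₁ = (n − mₖ₊₁²)/dₖ, aₖ₊₁ = ⌊(a₀+mₖ₊₁)/dₖ₊₁⌋:
  k=1: m=31, d=5, a=12
  k=2: m=29, d=25, a=2
  k=3: m=21, d=21, a=2
  k=4: m=21, d=25, a=2
  k=5: m=29, d=5, a=12
  k=6: m=31, d=1, a=62
d=1 and a=2a₀=62 at k=6, so the next step gives (m, d) = (31, 5) again — its k=1 value — and the period has length 6.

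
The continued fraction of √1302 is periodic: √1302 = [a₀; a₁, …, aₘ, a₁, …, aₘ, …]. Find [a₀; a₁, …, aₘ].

a₀ = ⌊√1302⌋ = 36.
With m₀=0, d₀=1 and mₖ₊₁ = dₖaₖ − mₖ, dₖ₊₁ = (n − mₖ₊₁²)/dₖ, aₖ₊₁ = ⌊(a₀+mₖ₊₁)/dₖ₊₁⌋:
  k=1: m=36, d=6, a=12
  k=2: m=36, d=1, a=72
d=1 and a=2a₀=72 at k=2, so the next step gives (m, d) = (36, 6) again — its k=1 value — and the period has length 2.

[36; 12, 72]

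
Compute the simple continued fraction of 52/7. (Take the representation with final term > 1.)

52 = 7×7 + 3
7 = 2×3 + 1
3 = 3×1 + 0  (stop)
So 52/7 = [7; 2, 3].

[7; 2, 3]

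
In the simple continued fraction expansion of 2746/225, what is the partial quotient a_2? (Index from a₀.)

1

2746 = 12·225 + 46   →  a_0 = 12
225 = 4·46 + 41   →  a_1 = 4
46 = 1·41 + 5   →  a_2 = 1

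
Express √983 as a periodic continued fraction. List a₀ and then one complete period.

a₀ = ⌊√983⌋ = 31.
With m₀=0, d₀=1 and mₖ₊₁ = dₖaₖ − mₖ, dₖ₊₁ = (n − mₖ₊₁²)/dₖ, aₖ₊₁ = ⌊(a₀+mₖ₊₁)/dₖ₊₁⌋:
  k=1: m=31, d=22, a=2
  k=2: m=13, d=37, a=1
  k=3: m=24, d=11, a=5
  k=4: m=31, d=2, a=31
  k=5: m=31, d=11, a=5
  k=6: m=24, d=37, a=1
  k=7: m=13, d=22, a=2
  k=8: m=31, d=1, a=62
d=1 and a=2a₀=62 at k=8, so the next step gives (m, d) = (31, 22) again — its k=1 value — and the period has length 8.

[31; 2, 1, 5, 31, 5, 1, 2, 62]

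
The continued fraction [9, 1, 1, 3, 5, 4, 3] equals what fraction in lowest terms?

4803/502

Fold from the inside: start with 3/1.
  4 + 1/3 = 13/3
  5 + 3/13 = 68/13
  3 + 13/68 = 217/68
  1 + 68/217 = 285/217
  1 + 217/285 = 502/285
  9 + 285/502 = 4803/502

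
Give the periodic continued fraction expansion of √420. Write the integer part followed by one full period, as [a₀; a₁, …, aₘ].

a₀ = ⌊√420⌋ = 20.
With m₀=0, d₀=1 and mₖ₊₁ = dₖaₖ − mₖ, dₖ₊₁ = (n − mₖ₊₁²)/dₖ, aₖ₊₁ = ⌊(a₀+mₖ₊₁)/dₖ₊₁⌋:
  k=1: m=20, d=20, a=2
  k=2: m=20, d=1, a=40
d=1 and a=2a₀=40 at k=2, so the next step gives (m, d) = (20, 20) again — its k=1 value — and the period has length 2.

[20; 2, 40]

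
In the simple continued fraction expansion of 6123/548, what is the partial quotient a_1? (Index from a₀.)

6123 = 11·548 + 95   →  a_0 = 11
548 = 5·95 + 73   →  a_1 = 5

5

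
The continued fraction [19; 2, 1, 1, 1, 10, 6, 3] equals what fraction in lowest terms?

Using pₖ = aₖpₖ₋₁ + pₖ₋₂ and qₖ = aₖqₖ₋₁ + qₖ₋₂:
  k=0: a=19, p=19, q=1
  k=1: a=2, p=39, q=2
  k=2: a=1, p=58, q=3
  k=3: a=1, p=97, q=5
  k=4: a=1, p=155, q=8
  k=5: a=10, p=1647, q=85
  k=6: a=6, p=10037, q=518
  k=7: a=3, p=31758, q=1639

31758/1639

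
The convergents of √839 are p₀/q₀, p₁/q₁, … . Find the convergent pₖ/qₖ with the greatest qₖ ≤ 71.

840/29

√839 = [28; 1, 27, 1, 56, …] (period length 4).
Convergents:
  p_0/q_0 = 28/1
  p_1/q_1 = 29/1
  p_2/q_2 = 811/28
  p_3/q_3 = 840/29
  p_4/q_4 = 47851/1652
q_3 = 29 ≤ 71 < 1652 = q_4, so the answer is 840/29.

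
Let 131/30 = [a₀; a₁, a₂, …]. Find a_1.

2

131 = 4·30 + 11   →  a_0 = 4
30 = 2·11 + 8   →  a_1 = 2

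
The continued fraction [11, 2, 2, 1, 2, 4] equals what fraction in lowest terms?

948/83

Fold from the inside: start with 4/1.
  2 + 1/4 = 9/4
  1 + 4/9 = 13/9
  2 + 9/13 = 35/13
  2 + 13/35 = 83/35
  11 + 35/83 = 948/83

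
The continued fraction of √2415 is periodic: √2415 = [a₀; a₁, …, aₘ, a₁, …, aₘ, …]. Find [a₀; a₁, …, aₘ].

a₀ = ⌊√2415⌋ = 49.
With m₀=0, d₀=1 and mₖ₊₁ = dₖaₖ − mₖ, dₖ₊₁ = (n − mₖ₊₁²)/dₖ, aₖ₊₁ = ⌊(a₀+mₖ₊₁)/dₖ₊₁⌋:
  k=1: m=49, d=14, a=7
  k=2: m=49, d=1, a=98
d=1 and a=2a₀=98 at k=2, so the next step gives (m, d) = (49, 14) again — its k=1 value — and the period has length 2.

[49; 7, 98]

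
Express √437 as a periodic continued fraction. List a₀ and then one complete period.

[20; 1, 9, 2, 9, 1, 40]

a₀ = ⌊√437⌋ = 20.
With m₀=0, d₀=1 and mₖ₊₁ = dₖaₖ − mₖ, dₖ₊₁ = (n − mₖ₊₁²)/dₖ, aₖ₊₁ = ⌊(a₀+mₖ₊₁)/dₖ₊₁⌋:
  k=1: m=20, d=37, a=1
  k=2: m=17, d=4, a=9
  k=3: m=19, d=19, a=2
  k=4: m=19, d=4, a=9
  k=5: m=17, d=37, a=1
  k=6: m=20, d=1, a=40
d=1 and a=2a₀=40 at k=6, so the next step gives (m, d) = (20, 37) again — its k=1 value — and the period has length 6.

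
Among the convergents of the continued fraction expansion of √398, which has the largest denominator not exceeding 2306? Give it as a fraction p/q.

√398 = [19; 1, 18, 1, 38, …] (period length 4).
Convergents:
  p_0/q_0 = 19/1
  p_1/q_1 = 20/1
  p_2/q_2 = 379/19
  p_3/q_3 = 399/20
  p_4/q_4 = 15541/779
  p_5/q_5 = 15940/799
  p_6/q_6 = 302461/15161
q_5 = 799 ≤ 2306 < 15161 = q_6, so the answer is 15940/799.

15940/799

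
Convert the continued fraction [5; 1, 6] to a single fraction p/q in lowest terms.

41/7

Using pₖ = aₖpₖ₋₁ + pₖ₋₂ and qₖ = aₖqₖ₋₁ + qₖ₋₂:
  k=0: a=5, p=5, q=1
  k=1: a=1, p=6, q=1
  k=2: a=6, p=41, q=7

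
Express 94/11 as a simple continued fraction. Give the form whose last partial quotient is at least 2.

[8; 1, 1, 5]

94 = 8·11 + 6
11 = 1·6 + 5
6 = 1·5 + 1
5 = 5·1 + 0  (stop)
So 94/11 = [8; 1, 1, 5].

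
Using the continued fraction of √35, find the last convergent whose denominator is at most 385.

√35 = [5; 1, 10, …] (period length 2).
Convergents:
  p_0/q_0 = 5/1
  p_1/q_1 = 6/1
  p_2/q_2 = 65/11
  p_3/q_3 = 71/12
  p_4/q_4 = 775/131
  p_5/q_5 = 846/143
  p_6/q_6 = 9235/1561
q_5 = 143 ≤ 385 < 1561 = q_6, so the answer is 846/143.

846/143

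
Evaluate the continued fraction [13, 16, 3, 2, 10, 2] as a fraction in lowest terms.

32549/2492

Using pₖ = aₖpₖ₋₁ + pₖ₋₂ and qₖ = aₖqₖ₋₁ + qₖ₋₂:
  k=0: a=13, p=13, q=1
  k=1: a=16, p=209, q=16
  k=2: a=3, p=640, q=49
  k=3: a=2, p=1489, q=114
  k=4: a=10, p=15530, q=1189
  k=5: a=2, p=32549, q=2492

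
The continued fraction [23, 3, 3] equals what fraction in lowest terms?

233/10

Using pₖ = aₖpₖ₋₁ + pₖ₋₂ and qₖ = aₖqₖ₋₁ + qₖ₋₂:
  k=0: a=23, p=23, q=1
  k=1: a=3, p=70, q=3
  k=2: a=3, p=233, q=10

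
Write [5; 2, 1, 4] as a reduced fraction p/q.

Fold from the inside: start with 4/1.
  1 + 1/4 = 5/4
  2 + 4/5 = 14/5
  5 + 5/14 = 75/14

75/14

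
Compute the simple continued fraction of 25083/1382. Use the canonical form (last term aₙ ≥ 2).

[18; 6, 1, 2, 11, 6]

25083 = 18×1382 + 207
1382 = 6×207 + 140
207 = 1×140 + 67
140 = 2×67 + 6
67 = 11×6 + 1
6 = 6×1 + 0  (stop)
So 25083/1382 = [18; 6, 1, 2, 11, 6].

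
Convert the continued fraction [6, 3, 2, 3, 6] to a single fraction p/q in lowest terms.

Using pₖ = aₖpₖ₋₁ + pₖ₋₂ and qₖ = aₖqₖ₋₁ + qₖ₋₂:
  k=0: a=6, p=6, q=1
  k=1: a=3, p=19, q=3
  k=2: a=2, p=44, q=7
  k=3: a=3, p=151, q=24
  k=4: a=6, p=950, q=151

950/151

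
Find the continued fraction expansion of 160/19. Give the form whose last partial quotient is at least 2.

160 = 8·19 + 8
19 = 2·8 + 3
8 = 2·3 + 2
3 = 1·2 + 1
2 = 2·1 + 0  (stop)
So 160/19 = [8; 2, 2, 1, 2].

[8; 2, 2, 1, 2]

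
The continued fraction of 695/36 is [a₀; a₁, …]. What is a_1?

695 = 19·36 + 11   →  a_0 = 19
36 = 3·11 + 3   →  a_1 = 3

3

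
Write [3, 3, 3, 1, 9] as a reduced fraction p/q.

Using pₖ = aₖpₖ₋₁ + pₖ₋₂ and qₖ = aₖqₖ₋₁ + qₖ₋₂:
  k=0: a=3, p=3, q=1
  k=1: a=3, p=10, q=3
  k=2: a=3, p=33, q=10
  k=3: a=1, p=43, q=13
  k=4: a=9, p=420, q=127

420/127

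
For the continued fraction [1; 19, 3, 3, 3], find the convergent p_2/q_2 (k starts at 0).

Using pₖ = aₖpₖ₋₁ + pₖ₋₂, qₖ = aₖqₖ₋₁ + qₖ₋₂ (with p₋₁=1, p₋₂=0, q₋₁=0, q₋₂=1):
  k=0: a=1, p=1, q=1
  k=1: a=19, p=20, q=19
  k=2: a=3, p=61, q=58

61/58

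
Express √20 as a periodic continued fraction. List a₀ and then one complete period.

[4; 2, 8]

a₀ = ⌊√20⌋ = 4.
With m₀=0, d₀=1 and mₖ₊₁ = dₖaₖ − mₖ, dₖ₊₁ = (n − mₖ₊₁²)/dₖ, aₖ₊₁ = ⌊(a₀+mₖ₊₁)/dₖ₊₁⌋:
  k=1: m=4, d=4, a=2
  k=2: m=4, d=1, a=8
d=1 and a=2a₀=8 at k=2, so the next step gives (m, d) = (4, 4) again — its k=1 value — and the period has length 2.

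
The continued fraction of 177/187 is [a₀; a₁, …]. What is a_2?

177 = 0·187 + 177   →  a_0 = 0
187 = 1·177 + 10   →  a_1 = 1
177 = 17·10 + 7   →  a_2 = 17

17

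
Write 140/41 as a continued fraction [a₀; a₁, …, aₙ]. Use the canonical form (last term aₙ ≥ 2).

140 = 3×41 + 17
41 = 2×17 + 7
17 = 2×7 + 3
7 = 2×3 + 1
3 = 3×1 + 0  (stop)
So 140/41 = [3; 2, 2, 2, 3].

[3; 2, 2, 2, 3]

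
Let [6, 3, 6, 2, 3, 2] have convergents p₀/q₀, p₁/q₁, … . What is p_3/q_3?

259/41

Using pₖ = aₖpₖ₋₁ + pₖ₋₂, qₖ = aₖqₖ₋₁ + qₖ₋₂ (with p₋₁=1, p₋₂=0, q₋₁=0, q₋₂=1):
  k=0: a=6, p=6, q=1
  k=1: a=3, p=19, q=3
  k=2: a=6, p=120, q=19
  k=3: a=2, p=259, q=41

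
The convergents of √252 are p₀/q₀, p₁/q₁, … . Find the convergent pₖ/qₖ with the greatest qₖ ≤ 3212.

√252 = [15; 1, 6, 1, 30, …] (period length 4).
Convergents:
  p_0/q_0 = 15/1
  p_1/q_1 = 16/1
  p_2/q_2 = 111/7
  p_3/q_3 = 127/8
  p_4/q_4 = 3921/247
  p_5/q_5 = 4048/255
  p_6/q_6 = 28209/1777
  p_7/q_7 = 32257/2032
  p_8/q_8 = 995919/62737
q_7 = 2032 ≤ 3212 < 62737 = q_8, so the answer is 32257/2032.

32257/2032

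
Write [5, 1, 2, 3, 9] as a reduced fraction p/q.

Using pₖ = aₖpₖ₋₁ + pₖ₋₂ and qₖ = aₖqₖ₋₁ + qₖ₋₂:
  k=0: a=5, p=5, q=1
  k=1: a=1, p=6, q=1
  k=2: a=2, p=17, q=3
  k=3: a=3, p=57, q=10
  k=4: a=9, p=530, q=93

530/93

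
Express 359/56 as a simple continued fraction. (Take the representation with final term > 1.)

[6; 2, 2, 3, 3]

359 = 6*56 + 23
56 = 2*23 + 10
23 = 2*10 + 3
10 = 3*3 + 1
3 = 3*1 + 0  (stop)
So 359/56 = [6; 2, 2, 3, 3].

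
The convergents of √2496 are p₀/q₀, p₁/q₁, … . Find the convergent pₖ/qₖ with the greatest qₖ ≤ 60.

1249/25

√2496 = [49; 1, 23, 1, 98, …] (period length 4).
Convergents:
  p_0/q_0 = 49/1
  p_1/q_1 = 50/1
  p_2/q_2 = 1199/24
  p_3/q_3 = 1249/25
  p_4/q_4 = 123601/2474
q_3 = 25 ≤ 60 < 2474 = q_4, so the answer is 1249/25.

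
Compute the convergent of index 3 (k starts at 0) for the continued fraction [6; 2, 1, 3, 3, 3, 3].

70/11

Using pₖ = aₖpₖ₋₁ + pₖ₋₂, qₖ = aₖqₖ₋₁ + qₖ₋₂ (with p₋₁=1, p₋₂=0, q₋₁=0, q₋₂=1):
  k=0: a=6, p=6, q=1
  k=1: a=2, p=13, q=2
  k=2: a=1, p=19, q=3
  k=3: a=3, p=70, q=11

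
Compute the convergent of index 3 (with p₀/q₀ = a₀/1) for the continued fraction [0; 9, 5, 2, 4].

Using pₖ = aₖpₖ₋₁ + pₖ₋₂, qₖ = aₖqₖ₋₁ + qₖ₋₂ (with p₋₁=1, p₋₂=0, q₋₁=0, q₋₂=1):
  k=0: a=0, p=0, q=1
  k=1: a=9, p=1, q=9
  k=2: a=5, p=5, q=46
  k=3: a=2, p=11, q=101

11/101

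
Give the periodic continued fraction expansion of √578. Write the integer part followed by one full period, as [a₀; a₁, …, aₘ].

a₀ = ⌊√578⌋ = 24.
With m₀=0, d₀=1 and mₖ₊₁ = dₖaₖ − mₖ, dₖ₊₁ = (n − mₖ₊₁²)/dₖ, aₖ₊₁ = ⌊(a₀+mₖ₊₁)/dₖ₊₁⌋:
  k=1: m=24, d=2, a=24
  k=2: m=24, d=1, a=48
d=1 and a=2a₀=48 at k=2, so the next step gives (m, d) = (24, 2) again — its k=1 value — and the period has length 2.

[24; 24, 48]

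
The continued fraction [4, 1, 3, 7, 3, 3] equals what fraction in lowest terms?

Fold from the inside: start with 3/1.
  3 + 1/3 = 10/3
  7 + 3/10 = 73/10
  3 + 10/73 = 229/73
  1 + 73/229 = 302/229
  4 + 229/302 = 1437/302

1437/302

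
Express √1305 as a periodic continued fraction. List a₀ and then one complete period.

[36; 8, 72]

a₀ = ⌊√1305⌋ = 36.
With m₀=0, d₀=1 and mₖ₊₁ = dₖaₖ − mₖ, dₖ₊₁ = (n − mₖ₊₁²)/dₖ, aₖ₊₁ = ⌊(a₀+mₖ₊₁)/dₖ₊₁⌋:
  k=1: m=36, d=9, a=8
  k=2: m=36, d=1, a=72
d=1 and a=2a₀=72 at k=2, so the next step gives (m, d) = (36, 9) again — its k=1 value — and the period has length 2.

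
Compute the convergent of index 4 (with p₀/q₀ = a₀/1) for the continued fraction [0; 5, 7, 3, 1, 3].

29/149

Using pₖ = aₖpₖ₋₁ + pₖ₋₂, qₖ = aₖqₖ₋₁ + qₖ₋₂ (with p₋₁=1, p₋₂=0, q₋₁=0, q₋₂=1):
  k=0: a=0, p=0, q=1
  k=1: a=5, p=1, q=5
  k=2: a=7, p=7, q=36
  k=3: a=3, p=22, q=113
  k=4: a=1, p=29, q=149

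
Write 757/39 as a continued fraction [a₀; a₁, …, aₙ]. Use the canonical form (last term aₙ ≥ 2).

[19; 2, 2, 3, 2]

757 = 19×39 + 16
39 = 2×16 + 7
16 = 2×7 + 2
7 = 3×2 + 1
2 = 2×1 + 0  (stop)
So 757/39 = [19; 2, 2, 3, 2].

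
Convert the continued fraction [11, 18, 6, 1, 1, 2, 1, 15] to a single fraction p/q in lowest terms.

145087/13124

Fold from the inside: start with 15/1.
  1 + 1/15 = 16/15
  2 + 15/16 = 47/16
  1 + 16/47 = 63/47
  1 + 47/63 = 110/63
  6 + 63/110 = 723/110
  18 + 110/723 = 13124/723
  11 + 723/13124 = 145087/13124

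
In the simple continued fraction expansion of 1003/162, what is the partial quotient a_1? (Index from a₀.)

5

1003 = 6·162 + 31   →  a_0 = 6
162 = 5·31 + 7   →  a_1 = 5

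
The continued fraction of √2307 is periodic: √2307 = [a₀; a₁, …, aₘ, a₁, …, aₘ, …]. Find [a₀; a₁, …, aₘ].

a₀ = ⌊√2307⌋ = 48.
With m₀=0, d₀=1 and mₖ₊₁ = dₖaₖ − mₖ, dₖ₊₁ = (n − mₖ₊₁²)/dₖ, aₖ₊₁ = ⌊(a₀+mₖ₊₁)/dₖ₊₁⌋:
  k=1: m=48, d=3, a=32
  k=2: m=48, d=1, a=96
d=1 and a=2a₀=96 at k=2, so the next step gives (m, d) = (48, 3) again — its k=1 value — and the period has length 2.

[48; 32, 96]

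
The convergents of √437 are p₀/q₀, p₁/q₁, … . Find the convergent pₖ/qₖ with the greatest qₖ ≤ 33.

√437 = [20; 1, 9, 2, 9, 1, 40, …] (period length 6).
Convergents:
  p_0/q_0 = 20/1
  p_1/q_1 = 21/1
  p_2/q_2 = 209/10
  p_3/q_3 = 439/21
  p_4/q_4 = 4160/199
q_3 = 21 ≤ 33 < 199 = q_4, so the answer is 439/21.

439/21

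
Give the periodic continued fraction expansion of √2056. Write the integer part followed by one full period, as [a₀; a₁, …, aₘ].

a₀ = ⌊√2056⌋ = 45.
With m₀=0, d₀=1 and mₖ₊₁ = dₖaₖ − mₖ, dₖ₊₁ = (n − mₖ₊₁²)/dₖ, aₖ₊₁ = ⌊(a₀+mₖ₊₁)/dₖ₊₁⌋:
  k=1: m=45, d=31, a=2
  k=2: m=17, d=57, a=1
  k=3: m=40, d=8, a=10
  k=4: m=40, d=57, a=1
  k=5: m=17, d=31, a=2
  k=6: m=45, d=1, a=90
d=1 and a=2a₀=90 at k=6, so the next step gives (m, d) = (45, 31) again — its k=1 value — and the period has length 6.

[45; 2, 1, 10, 1, 2, 90]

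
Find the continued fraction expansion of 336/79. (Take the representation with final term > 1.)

[4; 3, 1, 19]

336 = 4·79 + 20
79 = 3·20 + 19
20 = 1·19 + 1
19 = 19·1 + 0  (stop)
So 336/79 = [4; 3, 1, 19].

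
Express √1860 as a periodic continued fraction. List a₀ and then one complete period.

[43; 7, 1, 4, 1, 7, 86]

a₀ = ⌊√1860⌋ = 43.
With m₀=0, d₀=1 and mₖ₊₁ = dₖaₖ − mₖ, dₖ₊₁ = (n − mₖ₊₁²)/dₖ, aₖ₊₁ = ⌊(a₀+mₖ₊₁)/dₖ₊₁⌋:
  k=1: m=43, d=11, a=7
  k=2: m=34, d=64, a=1
  k=3: m=30, d=15, a=4
  k=4: m=30, d=64, a=1
  k=5: m=34, d=11, a=7
  k=6: m=43, d=1, a=86
d=1 and a=2a₀=86 at k=6, so the next step gives (m, d) = (43, 11) again — its k=1 value — and the period has length 6.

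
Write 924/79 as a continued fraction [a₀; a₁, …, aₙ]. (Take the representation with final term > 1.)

924 = 11×79 + 55
79 = 1×55 + 24
55 = 2×24 + 7
24 = 3×7 + 3
7 = 2×3 + 1
3 = 3×1 + 0  (stop)
So 924/79 = [11; 1, 2, 3, 2, 3].

[11; 1, 2, 3, 2, 3]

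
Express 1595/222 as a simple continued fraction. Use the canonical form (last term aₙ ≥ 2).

[7; 5, 2, 2, 2, 3]

1595 = 7×222 + 41
222 = 5×41 + 17
41 = 2×17 + 7
17 = 2×7 + 3
7 = 2×3 + 1
3 = 3×1 + 0  (stop)
So 1595/222 = [7; 5, 2, 2, 2, 3].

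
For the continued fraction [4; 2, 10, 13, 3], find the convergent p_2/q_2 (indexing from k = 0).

Using pₖ = aₖpₖ₋₁ + pₖ₋₂, qₖ = aₖqₖ₋₁ + qₖ₋₂ (with p₋₁=1, p₋₂=0, q₋₁=0, q₋₂=1):
  k=0: a=4, p=4, q=1
  k=1: a=2, p=9, q=2
  k=2: a=10, p=94, q=21

94/21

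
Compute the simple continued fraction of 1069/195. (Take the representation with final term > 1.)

1069 = 5*195 + 94
195 = 2*94 + 7
94 = 13*7 + 3
7 = 2*3 + 1
3 = 3*1 + 0  (stop)
So 1069/195 = [5; 2, 13, 2, 3].

[5; 2, 13, 2, 3]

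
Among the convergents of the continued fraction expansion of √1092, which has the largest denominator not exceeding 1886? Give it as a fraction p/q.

48015/1453

√1092 = [33; 22, 66, …] (period length 2).
Convergents:
  p_0/q_0 = 33/1
  p_1/q_1 = 727/22
  p_2/q_2 = 48015/1453
  p_3/q_3 = 1057057/31988
q_2 = 1453 ≤ 1886 < 31988 = q_3, so the answer is 48015/1453.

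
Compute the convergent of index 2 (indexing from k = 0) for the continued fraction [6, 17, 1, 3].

Using pₖ = aₖpₖ₋₁ + pₖ₋₂, qₖ = aₖqₖ₋₁ + qₖ₋₂ (with p₋₁=1, p₋₂=0, q₋₁=0, q₋₂=1):
  k=0: a=6, p=6, q=1
  k=1: a=17, p=103, q=17
  k=2: a=1, p=109, q=18

109/18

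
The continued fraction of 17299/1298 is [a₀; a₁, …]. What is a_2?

18

17299 = 13·1298 + 425   →  a_0 = 13
1298 = 3·425 + 23   →  a_1 = 3
425 = 18·23 + 11   →  a_2 = 18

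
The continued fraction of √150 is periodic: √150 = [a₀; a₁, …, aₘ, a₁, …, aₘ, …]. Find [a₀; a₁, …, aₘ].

a₀ = ⌊√150⌋ = 12.

[12; 4, 24]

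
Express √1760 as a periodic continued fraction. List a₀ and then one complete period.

a₀ = ⌊√1760⌋ = 41.

[41; 1, 19, 1, 82]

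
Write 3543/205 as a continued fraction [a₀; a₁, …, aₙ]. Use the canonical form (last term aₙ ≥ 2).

[17; 3, 1, 1, 6, 1, 3]

3543 = 17*205 + 58
205 = 3*58 + 31
58 = 1*31 + 27
31 = 1*27 + 4
27 = 6*4 + 3
4 = 1*3 + 1
3 = 3*1 + 0  (stop)
So 3543/205 = [17; 3, 1, 1, 6, 1, 3].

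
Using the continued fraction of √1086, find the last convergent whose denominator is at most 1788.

47817/1451

√1086 = [32; 1, 20, 1, 64, …] (period length 4).
Convergents:
  p_0/q_0 = 32/1
  p_1/q_1 = 33/1
  p_2/q_2 = 692/21
  p_3/q_3 = 725/22
  p_4/q_4 = 47092/1429
  p_5/q_5 = 47817/1451
  p_6/q_6 = 1003432/30449
q_5 = 1451 ≤ 1788 < 30449 = q_6, so the answer is 47817/1451.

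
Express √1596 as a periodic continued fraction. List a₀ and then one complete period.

[39; 1, 18, 1, 78]

a₀ = ⌊√1596⌋ = 39.
With m₀=0, d₀=1 and mₖ₊₁ = dₖaₖ − mₖ, dₖ₊₁ = (n − mₖ₊₁²)/dₖ, aₖ₊₁ = ⌊(a₀+mₖ₊₁)/dₖ₊₁⌋:
  k=1: m=39, d=75, a=1
  k=2: m=36, d=4, a=18
  k=3: m=36, d=75, a=1
  k=4: m=39, d=1, a=78
d=1 and a=2a₀=78 at k=4, so the next step gives (m, d) = (39, 75) again — its k=1 value — and the period has length 4.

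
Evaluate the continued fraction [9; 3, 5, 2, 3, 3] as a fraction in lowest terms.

Fold from the inside: start with 3/1.
  3 + 1/3 = 10/3
  2 + 3/10 = 23/10
  5 + 10/23 = 125/23
  3 + 23/125 = 398/125
  9 + 125/398 = 3707/398

3707/398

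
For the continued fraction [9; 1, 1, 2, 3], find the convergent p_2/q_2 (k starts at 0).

Using pₖ = aₖpₖ₋₁ + pₖ₋₂, qₖ = aₖqₖ₋₁ + qₖ₋₂ (with p₋₁=1, p₋₂=0, q₋₁=0, q₋₂=1):
  k=0: a=9, p=9, q=1
  k=1: a=1, p=10, q=1
  k=2: a=1, p=19, q=2

19/2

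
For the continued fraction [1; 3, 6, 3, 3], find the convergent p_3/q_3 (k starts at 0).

Using pₖ = aₖpₖ₋₁ + pₖ₋₂, qₖ = aₖqₖ₋₁ + qₖ₋₂ (with p₋₁=1, p₋₂=0, q₋₁=0, q₋₂=1):
  k=0: a=1, p=1, q=1
  k=1: a=3, p=4, q=3
  k=2: a=6, p=25, q=19
  k=3: a=3, p=79, q=60

79/60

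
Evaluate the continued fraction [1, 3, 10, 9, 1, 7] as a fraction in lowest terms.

Using pₖ = aₖpₖ₋₁ + pₖ₋₂ and qₖ = aₖqₖ₋₁ + qₖ₋₂:
  k=0: a=1, p=1, q=1
  k=1: a=3, p=4, q=3
  k=2: a=10, p=41, q=31
  k=3: a=9, p=373, q=282
  k=4: a=1, p=414, q=313
  k=5: a=7, p=3271, q=2473

3271/2473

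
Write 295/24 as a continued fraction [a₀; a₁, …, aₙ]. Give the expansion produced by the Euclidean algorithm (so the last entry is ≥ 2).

295 = 12·24 + 7
24 = 3·7 + 3
7 = 2·3 + 1
3 = 3·1 + 0  (stop)
So 295/24 = [12; 3, 2, 3].

[12; 3, 2, 3]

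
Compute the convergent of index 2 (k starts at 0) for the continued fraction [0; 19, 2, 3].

Using pₖ = aₖpₖ₋₁ + pₖ₋₂, qₖ = aₖqₖ₋₁ + qₖ₋₂ (with p₋₁=1, p₋₂=0, q₋₁=0, q₋₂=1):
  k=0: a=0, p=0, q=1
  k=1: a=19, p=1, q=19
  k=2: a=2, p=2, q=39

2/39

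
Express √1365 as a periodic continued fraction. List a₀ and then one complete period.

a₀ = ⌊√1365⌋ = 36.

[36; 1, 17, 2, 17, 1, 72]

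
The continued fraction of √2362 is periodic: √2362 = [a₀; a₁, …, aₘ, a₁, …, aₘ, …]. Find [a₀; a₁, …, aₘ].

a₀ = ⌊√2362⌋ = 48.

[48; 1, 1, 1, 1, 96]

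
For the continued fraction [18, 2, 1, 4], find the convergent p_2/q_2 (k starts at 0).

Using pₖ = aₖpₖ₋₁ + pₖ₋₂, qₖ = aₖqₖ₋₁ + qₖ₋₂ (with p₋₁=1, p₋₂=0, q₋₁=0, q₋₂=1):
  k=0: a=18, p=18, q=1
  k=1: a=2, p=37, q=2
  k=2: a=1, p=55, q=3

55/3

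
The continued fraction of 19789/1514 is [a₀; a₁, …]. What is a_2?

6

19789 = 13·1514 + 107   →  a_0 = 13
1514 = 14·107 + 16   →  a_1 = 14
107 = 6·16 + 11   →  a_2 = 6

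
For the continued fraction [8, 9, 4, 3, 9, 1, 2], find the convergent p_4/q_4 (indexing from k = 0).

Using pₖ = aₖpₖ₋₁ + pₖ₋₂, qₖ = aₖqₖ₋₁ + qₖ₋₂ (with p₋₁=1, p₋₂=0, q₋₁=0, q₋₂=1):
  k=0: a=8, p=8, q=1
  k=1: a=9, p=73, q=9
  k=2: a=4, p=300, q=37
  k=3: a=3, p=973, q=120
  k=4: a=9, p=9057, q=1117

9057/1117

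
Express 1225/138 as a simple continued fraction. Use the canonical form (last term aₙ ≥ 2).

[8; 1, 7, 8, 2]

1225 = 8×138 + 121
138 = 1×121 + 17
121 = 7×17 + 2
17 = 8×2 + 1
2 = 2×1 + 0  (stop)
So 1225/138 = [8; 1, 7, 8, 2].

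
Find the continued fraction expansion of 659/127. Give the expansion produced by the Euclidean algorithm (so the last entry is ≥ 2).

659 = 5·127 + 24
127 = 5·24 + 7
24 = 3·7 + 3
7 = 2·3 + 1
3 = 3·1 + 0  (stop)
So 659/127 = [5; 5, 3, 2, 3].

[5; 5, 3, 2, 3]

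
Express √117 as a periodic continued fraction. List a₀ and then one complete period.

[10; 1, 4, 2, 4, 1, 20]

a₀ = ⌊√117⌋ = 10.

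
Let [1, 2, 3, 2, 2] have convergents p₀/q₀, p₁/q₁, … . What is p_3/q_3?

Using pₖ = aₖpₖ₋₁ + pₖ₋₂, qₖ = aₖqₖ₋₁ + qₖ₋₂ (with p₋₁=1, p₋₂=0, q₋₁=0, q₋₂=1):
  k=0: a=1, p=1, q=1
  k=1: a=2, p=3, q=2
  k=2: a=3, p=10, q=7
  k=3: a=2, p=23, q=16

23/16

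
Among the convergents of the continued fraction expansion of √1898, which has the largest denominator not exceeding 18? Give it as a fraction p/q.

√1898 = [43; 1, 1, 3, 3, 1, 1, 86, …] (period length 7).
Convergents:
  p_0/q_0 = 43/1
  p_1/q_1 = 44/1
  p_2/q_2 = 87/2
  p_3/q_3 = 305/7
  p_4/q_4 = 1002/23
q_3 = 7 ≤ 18 < 23 = q_4, so the answer is 305/7.

305/7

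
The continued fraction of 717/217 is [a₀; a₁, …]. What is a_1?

717 = 3·217 + 66   →  a_0 = 3
217 = 3·66 + 19   →  a_1 = 3

3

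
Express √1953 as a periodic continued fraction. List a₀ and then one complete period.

a₀ = ⌊√1953⌋ = 44.
With m₀=0, d₀=1 and mₖ₊₁ = dₖaₖ − mₖ, dₖ₊₁ = (n − mₖ₊₁²)/dₖ, aₖ₊₁ = ⌊(a₀+mₖ₊₁)/dₖ₊₁⌋:
  k=1: m=44, d=17, a=5
  k=2: m=41, d=16, a=5
  k=3: m=39, d=27, a=3
  k=4: m=42, d=7, a=12
  k=5: m=42, d=27, a=3
  k=6: m=39, d=16, a=5
  k=7: m=41, d=17, a=5
  k=8: m=44, d=1, a=88
d=1 and a=2a₀=88 at k=8, so the next step gives (m, d) = (44, 17) again — its k=1 value — and the period has length 8.

[44; 5, 5, 3, 12, 3, 5, 5, 88]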